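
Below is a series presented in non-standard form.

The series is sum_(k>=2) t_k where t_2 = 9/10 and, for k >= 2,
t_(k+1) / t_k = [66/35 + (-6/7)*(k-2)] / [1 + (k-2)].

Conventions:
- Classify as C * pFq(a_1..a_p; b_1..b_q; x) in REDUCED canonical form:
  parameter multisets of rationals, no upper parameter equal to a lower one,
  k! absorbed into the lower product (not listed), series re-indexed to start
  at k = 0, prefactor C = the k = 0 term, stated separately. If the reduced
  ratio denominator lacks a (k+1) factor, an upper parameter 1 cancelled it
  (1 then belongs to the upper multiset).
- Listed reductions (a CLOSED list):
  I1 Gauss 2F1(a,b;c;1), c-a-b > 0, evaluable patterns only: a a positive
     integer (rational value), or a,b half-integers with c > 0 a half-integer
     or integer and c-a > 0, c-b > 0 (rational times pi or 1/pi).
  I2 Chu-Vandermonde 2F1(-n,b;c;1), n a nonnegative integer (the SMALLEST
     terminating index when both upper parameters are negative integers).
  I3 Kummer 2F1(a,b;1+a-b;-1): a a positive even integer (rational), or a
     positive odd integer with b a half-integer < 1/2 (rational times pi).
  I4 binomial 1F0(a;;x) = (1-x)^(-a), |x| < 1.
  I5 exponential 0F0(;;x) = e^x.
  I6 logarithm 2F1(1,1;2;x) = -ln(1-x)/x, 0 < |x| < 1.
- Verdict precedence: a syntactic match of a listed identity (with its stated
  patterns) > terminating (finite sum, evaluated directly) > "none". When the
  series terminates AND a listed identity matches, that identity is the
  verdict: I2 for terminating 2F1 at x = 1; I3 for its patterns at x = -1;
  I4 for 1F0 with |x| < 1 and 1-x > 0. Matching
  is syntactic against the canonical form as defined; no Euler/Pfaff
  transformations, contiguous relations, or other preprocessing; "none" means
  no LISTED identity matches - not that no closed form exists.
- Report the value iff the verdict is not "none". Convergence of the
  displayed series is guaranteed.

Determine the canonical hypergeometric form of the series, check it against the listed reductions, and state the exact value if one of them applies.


x = -6/7 here; the reduced form reads 1F0, upper {-11/5}, lower {-}, C = 9/10. Verdict (x = -6/7): the binomial series (I4) applies (the 1F0 binomial series: exponent 11/5, x = -6/7). Value: (9/10) * (13/7)^(11/5).

Structural cue: x = (-6/7) and factor the ratio over Q (C = 9/10): negated roots = parameters.
Consecutive-term ratio: r(k) = (-6/7) * (k-11/5) / [(k+1)] ; factor over Q: parameters, x = (-6/7), and C = 9/10.


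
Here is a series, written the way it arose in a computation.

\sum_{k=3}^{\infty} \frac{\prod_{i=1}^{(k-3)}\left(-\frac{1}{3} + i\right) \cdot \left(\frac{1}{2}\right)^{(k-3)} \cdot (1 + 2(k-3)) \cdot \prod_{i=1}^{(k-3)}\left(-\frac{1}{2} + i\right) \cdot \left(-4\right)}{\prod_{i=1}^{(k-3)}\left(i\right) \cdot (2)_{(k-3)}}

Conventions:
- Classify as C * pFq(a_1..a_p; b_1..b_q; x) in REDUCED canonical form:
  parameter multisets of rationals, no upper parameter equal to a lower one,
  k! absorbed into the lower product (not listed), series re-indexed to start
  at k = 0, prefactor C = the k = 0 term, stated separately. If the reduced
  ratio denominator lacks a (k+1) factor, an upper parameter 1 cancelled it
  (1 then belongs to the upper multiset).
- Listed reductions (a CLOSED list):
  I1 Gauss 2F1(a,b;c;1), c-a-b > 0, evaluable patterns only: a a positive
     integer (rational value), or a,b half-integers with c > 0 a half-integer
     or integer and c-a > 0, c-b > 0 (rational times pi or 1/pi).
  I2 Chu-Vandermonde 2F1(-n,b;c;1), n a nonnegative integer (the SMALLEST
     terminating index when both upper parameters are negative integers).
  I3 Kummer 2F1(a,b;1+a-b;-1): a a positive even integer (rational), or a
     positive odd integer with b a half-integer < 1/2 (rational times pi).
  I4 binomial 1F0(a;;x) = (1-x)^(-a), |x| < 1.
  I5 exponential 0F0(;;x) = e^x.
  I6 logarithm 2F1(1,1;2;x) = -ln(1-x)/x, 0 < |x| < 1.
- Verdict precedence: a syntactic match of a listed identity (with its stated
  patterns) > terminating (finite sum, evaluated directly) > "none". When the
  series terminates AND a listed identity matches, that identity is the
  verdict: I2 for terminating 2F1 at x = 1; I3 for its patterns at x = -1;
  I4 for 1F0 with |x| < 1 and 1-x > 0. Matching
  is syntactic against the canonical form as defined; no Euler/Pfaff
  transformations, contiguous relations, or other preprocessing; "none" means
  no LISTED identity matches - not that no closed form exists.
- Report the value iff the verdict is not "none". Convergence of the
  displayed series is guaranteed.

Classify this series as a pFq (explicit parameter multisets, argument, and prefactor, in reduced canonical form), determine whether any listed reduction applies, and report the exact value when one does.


Classification (C = -4): 2F1 with upper {\frac{2}{3}, \frac{3}{2}}, lower {2}, argument x = \frac{1}{2}. Verdict: none. Every listed pattern misses the 2F1 form at \frac{1}{2}, upper {\frac{2}{3}, \frac{3}{2}}.

Key step: x = \frac{1}{2} and the (2k+1) factor (prefactor -4) shifts (1/2)_k to (3/2)_k.
Ratio: r(k) = \frac{1}{2} * (k+\frac{2}{3}) (k+\frac{3}{2}) / [(k+2) (k+1)] - rational in k, leading ratio \frac{1}{2}; with t_0 = -4, classification follows.


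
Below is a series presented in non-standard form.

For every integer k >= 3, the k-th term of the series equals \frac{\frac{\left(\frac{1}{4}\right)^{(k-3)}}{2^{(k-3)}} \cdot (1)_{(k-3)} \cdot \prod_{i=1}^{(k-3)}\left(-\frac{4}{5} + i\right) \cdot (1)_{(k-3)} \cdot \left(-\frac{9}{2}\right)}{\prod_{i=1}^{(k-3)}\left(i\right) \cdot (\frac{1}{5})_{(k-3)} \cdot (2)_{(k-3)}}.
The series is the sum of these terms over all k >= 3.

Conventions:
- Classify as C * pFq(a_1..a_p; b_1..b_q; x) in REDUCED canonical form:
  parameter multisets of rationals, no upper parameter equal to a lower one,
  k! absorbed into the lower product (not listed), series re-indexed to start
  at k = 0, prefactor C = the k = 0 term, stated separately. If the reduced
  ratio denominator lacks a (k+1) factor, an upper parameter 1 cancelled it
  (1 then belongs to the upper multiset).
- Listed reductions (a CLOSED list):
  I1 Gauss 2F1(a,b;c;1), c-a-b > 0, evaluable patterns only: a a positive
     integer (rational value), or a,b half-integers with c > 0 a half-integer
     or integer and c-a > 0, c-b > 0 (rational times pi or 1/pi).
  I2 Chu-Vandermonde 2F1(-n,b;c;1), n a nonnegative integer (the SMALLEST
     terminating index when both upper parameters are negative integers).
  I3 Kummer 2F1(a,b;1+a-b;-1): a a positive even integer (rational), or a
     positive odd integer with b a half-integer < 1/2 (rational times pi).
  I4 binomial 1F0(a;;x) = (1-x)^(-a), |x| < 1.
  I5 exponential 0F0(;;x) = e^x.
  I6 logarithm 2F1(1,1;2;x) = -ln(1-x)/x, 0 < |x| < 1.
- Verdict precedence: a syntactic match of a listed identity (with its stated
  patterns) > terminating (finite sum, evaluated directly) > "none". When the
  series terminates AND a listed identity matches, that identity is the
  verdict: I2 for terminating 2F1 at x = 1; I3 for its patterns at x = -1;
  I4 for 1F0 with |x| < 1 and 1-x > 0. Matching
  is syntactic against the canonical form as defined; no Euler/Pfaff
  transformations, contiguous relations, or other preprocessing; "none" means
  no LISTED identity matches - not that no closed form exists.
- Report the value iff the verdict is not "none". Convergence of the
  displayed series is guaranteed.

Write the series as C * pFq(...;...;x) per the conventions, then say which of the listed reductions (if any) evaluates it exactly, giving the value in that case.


The series (x = \frac{1}{8}) is 2F1: upper {1, 1}, lower {2}, prefactor -\frac{9}{2}. Verdict at x = \frac{1}{8}: the I6 logarithm reduction matches (the logarithm: parameters (1,1;2), x = \frac{1}{8}). Its exact value is 36 \cdot \ln\left(\frac{7}{8}\right).

Key step: t_0 being -\frac{9}{2}, the running product (C = -9/2) telescopes to a rising factorial.
Ratio: r(k) = \frac{1}{8} * (k+1) (k+1) / [(k+2) (k+1)] ; factor over Q: parameters, x = \frac{1}{8}, and C = -\frac{9}{2}.


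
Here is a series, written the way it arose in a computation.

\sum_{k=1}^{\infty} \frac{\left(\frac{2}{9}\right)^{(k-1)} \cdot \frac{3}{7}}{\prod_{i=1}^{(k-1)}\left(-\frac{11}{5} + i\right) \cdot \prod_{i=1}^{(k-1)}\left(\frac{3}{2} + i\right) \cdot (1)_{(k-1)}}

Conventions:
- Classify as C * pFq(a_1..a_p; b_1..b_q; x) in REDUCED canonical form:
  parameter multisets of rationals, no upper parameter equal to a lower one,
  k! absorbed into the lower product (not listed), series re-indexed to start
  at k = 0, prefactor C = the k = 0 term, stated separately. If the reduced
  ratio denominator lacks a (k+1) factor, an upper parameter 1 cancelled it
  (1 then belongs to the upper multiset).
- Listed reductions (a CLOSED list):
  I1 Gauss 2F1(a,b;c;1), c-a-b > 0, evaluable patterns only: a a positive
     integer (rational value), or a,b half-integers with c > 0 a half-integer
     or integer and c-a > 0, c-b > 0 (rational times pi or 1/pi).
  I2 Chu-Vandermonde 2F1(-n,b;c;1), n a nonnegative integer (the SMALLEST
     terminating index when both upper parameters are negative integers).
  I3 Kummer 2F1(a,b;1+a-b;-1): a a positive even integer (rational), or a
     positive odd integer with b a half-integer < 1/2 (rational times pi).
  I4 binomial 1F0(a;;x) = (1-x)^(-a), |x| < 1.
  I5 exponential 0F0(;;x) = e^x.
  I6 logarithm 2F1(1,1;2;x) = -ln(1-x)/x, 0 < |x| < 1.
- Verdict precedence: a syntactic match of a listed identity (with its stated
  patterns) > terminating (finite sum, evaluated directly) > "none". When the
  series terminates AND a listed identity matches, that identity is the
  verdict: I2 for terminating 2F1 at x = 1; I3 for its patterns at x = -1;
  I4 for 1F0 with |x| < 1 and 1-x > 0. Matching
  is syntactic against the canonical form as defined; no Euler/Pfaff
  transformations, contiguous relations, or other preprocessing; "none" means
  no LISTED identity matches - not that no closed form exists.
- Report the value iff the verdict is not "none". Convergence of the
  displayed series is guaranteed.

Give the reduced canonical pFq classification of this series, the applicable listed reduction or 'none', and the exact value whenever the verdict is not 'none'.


Prefactor \frac{3}{7}, argument \frac{2}{9}: 0F2 with upper {-} over lower {-\frac{6}{5}, \frac{5}{2}}. Verdict: none. No listed pattern accepts 0F2(-; -\frac{6}{5}, \frac{5}{2}; \frac{2}{9}).

Key observation: with t_0 = \frac{3}{7}, the lower running product (prefactor 3/7) is a rising factorial.
Adjacent-term ratio: r(k) = \frac{2}{9} * 1 / [(k-\frac{6}{5}) (k+\frac{5}{2}) (k+1)] - rational in k. x = \frac{2}{9}; t_0 = \frac{3}{7}; negate the roots.


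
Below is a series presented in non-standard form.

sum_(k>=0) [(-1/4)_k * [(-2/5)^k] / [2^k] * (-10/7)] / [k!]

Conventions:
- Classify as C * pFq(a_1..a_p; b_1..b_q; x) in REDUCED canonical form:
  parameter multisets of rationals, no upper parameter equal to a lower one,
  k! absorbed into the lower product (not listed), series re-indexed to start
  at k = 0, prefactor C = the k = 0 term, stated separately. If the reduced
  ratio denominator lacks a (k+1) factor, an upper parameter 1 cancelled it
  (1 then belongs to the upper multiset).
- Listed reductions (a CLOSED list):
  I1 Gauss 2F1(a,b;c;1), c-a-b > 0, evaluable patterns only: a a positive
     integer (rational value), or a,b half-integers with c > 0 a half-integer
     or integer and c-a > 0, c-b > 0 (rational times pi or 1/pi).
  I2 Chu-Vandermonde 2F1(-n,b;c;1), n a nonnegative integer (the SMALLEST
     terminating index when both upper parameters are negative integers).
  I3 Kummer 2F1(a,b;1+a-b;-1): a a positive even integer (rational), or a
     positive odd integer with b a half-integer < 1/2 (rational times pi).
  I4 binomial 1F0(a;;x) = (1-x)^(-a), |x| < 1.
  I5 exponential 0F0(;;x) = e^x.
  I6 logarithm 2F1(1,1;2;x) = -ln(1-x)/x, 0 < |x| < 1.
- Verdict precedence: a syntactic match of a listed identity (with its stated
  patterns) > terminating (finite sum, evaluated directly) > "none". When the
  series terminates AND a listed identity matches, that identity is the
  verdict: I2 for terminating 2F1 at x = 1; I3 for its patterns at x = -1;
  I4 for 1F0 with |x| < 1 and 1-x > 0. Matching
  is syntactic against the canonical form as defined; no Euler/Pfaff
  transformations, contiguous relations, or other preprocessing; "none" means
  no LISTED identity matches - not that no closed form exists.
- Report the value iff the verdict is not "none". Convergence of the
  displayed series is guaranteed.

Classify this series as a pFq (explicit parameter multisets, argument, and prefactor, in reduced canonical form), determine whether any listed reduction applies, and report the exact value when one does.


x = -1/5 here; the reduced form reads 1F0, upper {-1/4}, lower {-}, C = -10/7. Verdict: the binomial series (I4) matches (the 1F0 binomial series: exponent 1/4, x = -1/5). Hence: (-10/7) * (6/5)^(1/4).

Key observation: x = (-1/5) and the two k-th powers (C = -10/7, x = -1/5) combine into one argument.
Adjacent-term ratio: r(k) = (-1/5) * (k-1/4) / [(k+1)] - rational in k. x = (-1/5); t_0 = -10/7; negate the roots.


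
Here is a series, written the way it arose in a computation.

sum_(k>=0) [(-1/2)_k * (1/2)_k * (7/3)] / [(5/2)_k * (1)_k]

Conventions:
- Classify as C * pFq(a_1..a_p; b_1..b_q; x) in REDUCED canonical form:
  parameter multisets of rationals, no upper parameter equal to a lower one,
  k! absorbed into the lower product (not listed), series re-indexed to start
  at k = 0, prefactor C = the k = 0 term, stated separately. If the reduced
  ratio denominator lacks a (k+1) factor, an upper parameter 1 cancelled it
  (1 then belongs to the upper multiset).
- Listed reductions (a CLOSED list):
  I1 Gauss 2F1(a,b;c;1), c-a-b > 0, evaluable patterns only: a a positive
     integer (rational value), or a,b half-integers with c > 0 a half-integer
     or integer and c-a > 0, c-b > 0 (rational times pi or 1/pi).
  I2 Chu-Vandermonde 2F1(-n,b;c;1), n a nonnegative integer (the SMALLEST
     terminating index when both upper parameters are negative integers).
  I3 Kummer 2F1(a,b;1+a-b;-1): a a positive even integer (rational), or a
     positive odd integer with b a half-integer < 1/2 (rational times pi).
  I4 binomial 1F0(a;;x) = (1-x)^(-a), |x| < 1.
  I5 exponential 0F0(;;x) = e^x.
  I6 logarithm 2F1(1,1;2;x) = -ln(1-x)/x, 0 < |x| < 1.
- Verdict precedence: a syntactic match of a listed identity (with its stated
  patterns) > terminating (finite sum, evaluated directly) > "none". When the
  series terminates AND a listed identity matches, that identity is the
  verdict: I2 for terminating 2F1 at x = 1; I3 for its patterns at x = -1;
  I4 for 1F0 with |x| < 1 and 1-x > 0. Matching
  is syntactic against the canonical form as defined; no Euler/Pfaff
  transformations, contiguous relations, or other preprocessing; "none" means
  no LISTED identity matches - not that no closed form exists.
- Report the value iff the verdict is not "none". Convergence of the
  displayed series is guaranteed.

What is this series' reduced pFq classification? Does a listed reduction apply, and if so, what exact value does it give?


Classification (C = 7/3): 2F1 with upper {-1/2, 1/2}, lower {5/2}, argument x = 1. Verdict: the half-integer Gauss pattern (I1) applies (x = 1; upper {-1/2, 1/2} half-integers, c = 5/2 in the evaluable pattern). Value: (21/32) * pi.

Key observation: with t_0 = 7/3, (1)_k (C = 7/3, x = 1) is k! itself.
Term ratio: r(k) = 1 * (k-1/2) (k+1/2) / [(k+5/2) (k+1)] - rational in k. x = 1; t_0 = 7/3; negate the roots.


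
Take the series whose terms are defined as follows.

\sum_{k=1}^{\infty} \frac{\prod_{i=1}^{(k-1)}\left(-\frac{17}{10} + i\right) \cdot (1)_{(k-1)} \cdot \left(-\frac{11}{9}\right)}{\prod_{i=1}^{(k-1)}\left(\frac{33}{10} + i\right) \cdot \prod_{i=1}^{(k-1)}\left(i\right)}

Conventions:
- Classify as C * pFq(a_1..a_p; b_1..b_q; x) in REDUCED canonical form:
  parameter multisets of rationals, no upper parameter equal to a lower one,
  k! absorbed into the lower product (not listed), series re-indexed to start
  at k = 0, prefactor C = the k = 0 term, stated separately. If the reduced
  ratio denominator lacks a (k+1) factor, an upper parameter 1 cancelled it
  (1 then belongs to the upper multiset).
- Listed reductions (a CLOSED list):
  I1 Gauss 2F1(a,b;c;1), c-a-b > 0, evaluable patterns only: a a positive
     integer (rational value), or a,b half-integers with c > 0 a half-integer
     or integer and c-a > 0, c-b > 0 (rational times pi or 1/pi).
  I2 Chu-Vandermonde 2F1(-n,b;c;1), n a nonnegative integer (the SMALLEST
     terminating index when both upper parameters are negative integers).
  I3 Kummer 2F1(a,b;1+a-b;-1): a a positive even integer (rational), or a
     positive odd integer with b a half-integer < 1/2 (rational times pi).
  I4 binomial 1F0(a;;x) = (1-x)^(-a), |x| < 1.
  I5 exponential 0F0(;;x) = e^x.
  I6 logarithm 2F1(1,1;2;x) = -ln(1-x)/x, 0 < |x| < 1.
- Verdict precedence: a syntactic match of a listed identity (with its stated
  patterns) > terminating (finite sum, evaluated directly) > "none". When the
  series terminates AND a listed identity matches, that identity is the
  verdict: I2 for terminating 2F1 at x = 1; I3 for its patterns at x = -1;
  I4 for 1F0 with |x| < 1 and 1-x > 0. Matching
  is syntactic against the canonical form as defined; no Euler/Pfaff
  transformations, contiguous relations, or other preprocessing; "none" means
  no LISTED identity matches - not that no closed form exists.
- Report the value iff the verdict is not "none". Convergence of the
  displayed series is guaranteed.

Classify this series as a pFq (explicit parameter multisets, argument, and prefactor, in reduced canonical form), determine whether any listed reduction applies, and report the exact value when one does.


At argument 1: a 2F1 with upper {-\frac{7}{10}, 1}, lower {\frac{43}{10}}, scaled by C = -\frac{11}{9}. Verdict (x = 1): Gauss (I1, integer-parameter pattern) applies (x = 1: the Gamma ratio telescopes since c-a-b = 4 > 0 and a = 1 in Z>0). Hence: -\frac{121}{120}.

The tell: t_0 = -\frac{11}{9} here, and the running product (C = -11/9) telescopes to a rising factorial.
Step ratio: r(k) = 1 * (k-\frac{7}{10}) (k+1) / [(k+\frac{43}{10}) (k+1)] - poly over poly, x = 1 from leading terms; C = -\frac{11}{9} at k = 0.


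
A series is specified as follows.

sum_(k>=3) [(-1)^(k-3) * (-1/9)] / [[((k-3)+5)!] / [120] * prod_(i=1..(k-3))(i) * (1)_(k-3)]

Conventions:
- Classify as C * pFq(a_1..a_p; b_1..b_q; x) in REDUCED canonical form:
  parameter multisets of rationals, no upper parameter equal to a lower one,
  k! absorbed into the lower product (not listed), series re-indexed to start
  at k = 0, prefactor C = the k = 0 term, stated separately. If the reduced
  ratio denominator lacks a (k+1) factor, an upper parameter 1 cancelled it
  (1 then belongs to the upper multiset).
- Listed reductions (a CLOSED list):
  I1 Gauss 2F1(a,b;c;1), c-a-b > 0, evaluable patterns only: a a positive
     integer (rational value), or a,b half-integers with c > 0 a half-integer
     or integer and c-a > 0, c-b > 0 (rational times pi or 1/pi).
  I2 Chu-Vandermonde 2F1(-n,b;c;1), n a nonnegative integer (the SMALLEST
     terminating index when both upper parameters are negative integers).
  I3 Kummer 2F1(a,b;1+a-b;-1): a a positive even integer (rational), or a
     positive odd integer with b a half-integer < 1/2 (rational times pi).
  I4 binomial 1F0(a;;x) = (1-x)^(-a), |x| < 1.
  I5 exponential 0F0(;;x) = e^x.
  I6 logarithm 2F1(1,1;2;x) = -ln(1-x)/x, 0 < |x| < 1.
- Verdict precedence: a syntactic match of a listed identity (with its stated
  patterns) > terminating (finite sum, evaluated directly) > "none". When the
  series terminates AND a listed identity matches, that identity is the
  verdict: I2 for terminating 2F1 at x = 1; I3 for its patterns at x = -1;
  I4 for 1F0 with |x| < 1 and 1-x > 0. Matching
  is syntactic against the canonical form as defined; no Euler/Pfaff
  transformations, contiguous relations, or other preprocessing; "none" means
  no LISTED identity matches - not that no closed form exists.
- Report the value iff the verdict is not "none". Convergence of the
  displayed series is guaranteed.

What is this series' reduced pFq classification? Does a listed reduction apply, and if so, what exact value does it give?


Reduced: x = -1, 0F2, upper = {-}, lower = {1, 6}, C = -1/9. Verdict: none. No listed pattern accepts 0F2(-; 1, 6; -1).

Key step: with t_0 = -1/9, the product of the first k integers (C = -1/9, x = -1) is k!.
Term ratio: r(k) = (-1) * 1 / [(k+1) (k+6) (k+1)] ; factor over Q: parameters, x = (-1), and C = -1/9.


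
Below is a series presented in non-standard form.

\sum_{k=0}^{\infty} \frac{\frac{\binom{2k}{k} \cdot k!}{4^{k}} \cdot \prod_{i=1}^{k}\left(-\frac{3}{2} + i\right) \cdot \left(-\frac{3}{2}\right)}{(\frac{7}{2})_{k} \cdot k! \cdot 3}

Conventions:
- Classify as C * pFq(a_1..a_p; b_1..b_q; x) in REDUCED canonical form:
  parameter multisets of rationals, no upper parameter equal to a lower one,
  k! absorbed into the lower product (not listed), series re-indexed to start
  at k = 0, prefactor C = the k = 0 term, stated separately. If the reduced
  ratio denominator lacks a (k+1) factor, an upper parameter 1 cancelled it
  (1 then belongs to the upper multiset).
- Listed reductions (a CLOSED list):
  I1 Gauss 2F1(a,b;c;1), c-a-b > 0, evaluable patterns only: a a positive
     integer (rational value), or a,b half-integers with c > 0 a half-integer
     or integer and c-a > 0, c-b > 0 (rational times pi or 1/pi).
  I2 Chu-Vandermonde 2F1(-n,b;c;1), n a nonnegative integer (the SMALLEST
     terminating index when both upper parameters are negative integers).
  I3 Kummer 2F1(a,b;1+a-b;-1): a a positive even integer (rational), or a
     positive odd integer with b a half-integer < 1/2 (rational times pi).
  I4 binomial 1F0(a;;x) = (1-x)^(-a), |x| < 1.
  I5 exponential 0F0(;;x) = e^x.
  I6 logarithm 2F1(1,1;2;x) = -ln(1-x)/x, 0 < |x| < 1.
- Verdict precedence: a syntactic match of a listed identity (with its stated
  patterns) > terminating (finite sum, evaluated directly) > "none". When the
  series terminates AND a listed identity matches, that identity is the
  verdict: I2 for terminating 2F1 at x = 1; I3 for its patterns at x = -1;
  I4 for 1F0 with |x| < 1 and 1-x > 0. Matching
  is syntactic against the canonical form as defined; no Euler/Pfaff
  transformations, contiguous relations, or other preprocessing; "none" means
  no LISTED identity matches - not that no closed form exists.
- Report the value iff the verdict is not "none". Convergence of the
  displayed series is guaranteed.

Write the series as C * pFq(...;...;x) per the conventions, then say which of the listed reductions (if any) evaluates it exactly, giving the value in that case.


First insight: t_0 = -\frac{1}{2} here, and C(2k,k) (C = -1/2, x = 1) equals 4^k (1/2)_k / k!.
Term ratio: r(k) = 1 * (k-\frac{1}{2}) (k+\frac{1}{2}) / [(k+\frac{7}{2}) (k+1)] - poly over poly, x = 1 from leading terms; C = -\frac{1}{2} at k = 0.

This is -\frac{1}{2} * 2F1(-\frac{1}{2}, \frac{1}{2}; \frac{7}{2}; 1) in reduced canonical form. Verdict: Gauss's theorem I1 (half-integer case) matches (x = 1; upper {-\frac{1}{2}, \frac{1}{2}} half-integers, c = \frac{7}{2} in the evaluable pattern). Hence: \left(-\frac{75}{512}\right) \cdot \pi.


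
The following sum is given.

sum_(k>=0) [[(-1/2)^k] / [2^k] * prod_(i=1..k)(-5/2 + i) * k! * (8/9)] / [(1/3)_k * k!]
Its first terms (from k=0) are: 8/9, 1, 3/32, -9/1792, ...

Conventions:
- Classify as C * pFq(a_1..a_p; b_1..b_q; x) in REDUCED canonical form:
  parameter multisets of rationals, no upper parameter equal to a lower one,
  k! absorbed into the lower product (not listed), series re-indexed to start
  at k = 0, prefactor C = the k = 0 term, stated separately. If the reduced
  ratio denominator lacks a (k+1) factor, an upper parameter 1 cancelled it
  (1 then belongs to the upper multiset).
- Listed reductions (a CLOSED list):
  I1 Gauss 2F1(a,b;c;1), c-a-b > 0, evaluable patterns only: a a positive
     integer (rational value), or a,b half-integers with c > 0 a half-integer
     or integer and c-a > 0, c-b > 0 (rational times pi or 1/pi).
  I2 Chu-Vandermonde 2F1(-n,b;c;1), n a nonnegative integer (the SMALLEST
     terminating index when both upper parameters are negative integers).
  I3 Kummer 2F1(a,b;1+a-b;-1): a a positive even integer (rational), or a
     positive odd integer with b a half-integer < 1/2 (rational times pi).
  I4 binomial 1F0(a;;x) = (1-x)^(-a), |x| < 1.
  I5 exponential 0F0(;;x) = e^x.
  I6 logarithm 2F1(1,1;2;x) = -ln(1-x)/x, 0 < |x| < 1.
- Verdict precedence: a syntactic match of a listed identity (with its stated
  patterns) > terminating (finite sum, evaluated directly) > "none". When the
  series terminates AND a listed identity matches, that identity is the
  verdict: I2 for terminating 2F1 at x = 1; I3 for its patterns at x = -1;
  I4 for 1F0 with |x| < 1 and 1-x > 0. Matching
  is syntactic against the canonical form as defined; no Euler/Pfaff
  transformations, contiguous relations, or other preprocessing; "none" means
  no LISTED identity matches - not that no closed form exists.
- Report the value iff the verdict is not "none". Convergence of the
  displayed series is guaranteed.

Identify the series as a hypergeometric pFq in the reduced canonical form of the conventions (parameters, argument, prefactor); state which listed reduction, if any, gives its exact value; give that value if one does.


Structural cue: from the first term 8/9: the running product (prefactor 8/9) telescopes to a rising factorial.
Consecutive-term ratio: r(k) = (-1/4) * (k-3/2) (k+1) / [(k+1/3) (k+1)] - rational in k, leading ratio (-1/4); with t_0 = 8/9, classification follows.

Classification (C = 8/9): 2F1 with upper {-3/2, 1}, lower {1/3}, argument x = -1/4. Verdict: none - at argument -1/4 the multisets {-3/2, 1} ; {1/3} match no listed identity.


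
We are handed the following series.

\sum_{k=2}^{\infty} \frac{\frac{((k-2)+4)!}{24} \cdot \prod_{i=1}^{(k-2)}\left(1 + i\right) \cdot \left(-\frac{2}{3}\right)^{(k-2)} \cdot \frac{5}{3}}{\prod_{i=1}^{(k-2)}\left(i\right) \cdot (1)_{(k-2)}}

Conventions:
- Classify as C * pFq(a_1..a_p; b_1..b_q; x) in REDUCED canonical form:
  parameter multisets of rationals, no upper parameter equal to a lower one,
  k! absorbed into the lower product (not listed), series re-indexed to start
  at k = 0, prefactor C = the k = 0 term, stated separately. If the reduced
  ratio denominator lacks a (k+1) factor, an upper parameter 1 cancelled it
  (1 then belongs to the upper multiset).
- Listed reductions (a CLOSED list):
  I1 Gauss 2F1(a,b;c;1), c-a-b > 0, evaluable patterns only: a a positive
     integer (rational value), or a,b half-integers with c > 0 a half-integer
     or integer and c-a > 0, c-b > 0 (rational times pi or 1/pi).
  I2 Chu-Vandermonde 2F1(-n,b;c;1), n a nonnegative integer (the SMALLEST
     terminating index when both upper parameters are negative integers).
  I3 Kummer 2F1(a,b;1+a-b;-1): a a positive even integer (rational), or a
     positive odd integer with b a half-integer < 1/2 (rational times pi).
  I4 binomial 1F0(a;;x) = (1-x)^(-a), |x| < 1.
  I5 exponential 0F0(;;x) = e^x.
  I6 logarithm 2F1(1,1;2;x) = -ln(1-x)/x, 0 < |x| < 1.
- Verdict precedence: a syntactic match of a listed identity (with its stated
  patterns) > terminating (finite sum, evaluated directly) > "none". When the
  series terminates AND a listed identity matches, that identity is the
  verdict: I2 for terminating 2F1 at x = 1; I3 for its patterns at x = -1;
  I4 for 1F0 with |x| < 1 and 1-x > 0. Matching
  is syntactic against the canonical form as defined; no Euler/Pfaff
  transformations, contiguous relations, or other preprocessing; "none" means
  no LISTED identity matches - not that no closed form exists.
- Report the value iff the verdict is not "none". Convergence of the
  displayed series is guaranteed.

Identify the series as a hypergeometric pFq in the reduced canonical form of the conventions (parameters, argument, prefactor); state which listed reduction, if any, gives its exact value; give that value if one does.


The series (x = -\frac{2}{3}) is 2F1: upper {2, 5}, lower {1}, prefactor \frac{5}{3}. Verdict: no listed reduction: x = -\frac{2}{3} and upper {2, 5} fail every I1-I6 pattern.

Structural cue: from the first term \frac{5}{3}: the product of the first k integers (C = 5/3, x = -2/3) is k!.
Step ratio: r(k) = -\frac{2}{3} * (k+2) (k+5) / [(k+1) (k+1)] ; factor over Q: parameters, x = -\frac{2}{3}, and C = \frac{5}{3}.


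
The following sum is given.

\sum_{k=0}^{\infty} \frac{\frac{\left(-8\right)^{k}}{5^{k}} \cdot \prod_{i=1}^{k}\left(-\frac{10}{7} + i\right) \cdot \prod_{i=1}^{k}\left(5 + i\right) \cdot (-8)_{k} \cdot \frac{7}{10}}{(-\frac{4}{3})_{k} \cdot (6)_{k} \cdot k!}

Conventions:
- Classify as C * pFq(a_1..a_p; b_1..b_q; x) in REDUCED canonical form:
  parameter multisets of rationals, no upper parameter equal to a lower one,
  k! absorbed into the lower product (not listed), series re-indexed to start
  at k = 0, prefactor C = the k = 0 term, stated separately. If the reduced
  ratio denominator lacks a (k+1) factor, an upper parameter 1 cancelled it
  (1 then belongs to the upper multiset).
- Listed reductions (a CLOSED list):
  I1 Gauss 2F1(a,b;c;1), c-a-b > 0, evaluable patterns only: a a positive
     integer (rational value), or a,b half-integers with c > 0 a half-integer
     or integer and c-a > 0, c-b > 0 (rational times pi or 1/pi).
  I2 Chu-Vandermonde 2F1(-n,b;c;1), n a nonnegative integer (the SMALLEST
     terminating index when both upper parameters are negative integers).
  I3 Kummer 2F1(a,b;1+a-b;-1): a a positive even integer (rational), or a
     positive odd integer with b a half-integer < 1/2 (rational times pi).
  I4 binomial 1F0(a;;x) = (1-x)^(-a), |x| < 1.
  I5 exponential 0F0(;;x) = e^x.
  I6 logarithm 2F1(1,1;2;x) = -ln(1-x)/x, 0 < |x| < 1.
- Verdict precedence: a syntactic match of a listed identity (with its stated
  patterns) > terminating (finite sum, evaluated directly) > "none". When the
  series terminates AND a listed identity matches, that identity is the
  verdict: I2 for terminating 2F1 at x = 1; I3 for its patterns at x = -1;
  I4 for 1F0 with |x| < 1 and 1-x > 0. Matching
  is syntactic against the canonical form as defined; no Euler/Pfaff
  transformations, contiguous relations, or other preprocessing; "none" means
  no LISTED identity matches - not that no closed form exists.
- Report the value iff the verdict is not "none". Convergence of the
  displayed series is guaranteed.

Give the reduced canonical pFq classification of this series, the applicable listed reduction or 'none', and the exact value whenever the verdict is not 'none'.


At argument -\frac{8}{5}: a 2F1 with upper {-8, -\frac{3}{7}}, lower {-\frac{4}{3}}, scaled by C = \frac{7}{10}. Verdict: terminating - no listed pattern fits, but -8 in the upper list cuts the series at k = 8; direct evaluation. Value: -\frac{292425068892102341}{76563763281250}.

The tell: from the first term \frac{7}{10}: the two geometric factors (C = 7/10, x = -8/5) combine into one argument.
Consecutive-term ratio: r(k) = -\frac{8}{5} * (k-8) (k-\frac{3}{7}) / [(k-\frac{4}{3}) (k+1)] - rational in k, leading ratio -\frac{8}{5}; with t_0 = \frac{7}{10}, classification follows.


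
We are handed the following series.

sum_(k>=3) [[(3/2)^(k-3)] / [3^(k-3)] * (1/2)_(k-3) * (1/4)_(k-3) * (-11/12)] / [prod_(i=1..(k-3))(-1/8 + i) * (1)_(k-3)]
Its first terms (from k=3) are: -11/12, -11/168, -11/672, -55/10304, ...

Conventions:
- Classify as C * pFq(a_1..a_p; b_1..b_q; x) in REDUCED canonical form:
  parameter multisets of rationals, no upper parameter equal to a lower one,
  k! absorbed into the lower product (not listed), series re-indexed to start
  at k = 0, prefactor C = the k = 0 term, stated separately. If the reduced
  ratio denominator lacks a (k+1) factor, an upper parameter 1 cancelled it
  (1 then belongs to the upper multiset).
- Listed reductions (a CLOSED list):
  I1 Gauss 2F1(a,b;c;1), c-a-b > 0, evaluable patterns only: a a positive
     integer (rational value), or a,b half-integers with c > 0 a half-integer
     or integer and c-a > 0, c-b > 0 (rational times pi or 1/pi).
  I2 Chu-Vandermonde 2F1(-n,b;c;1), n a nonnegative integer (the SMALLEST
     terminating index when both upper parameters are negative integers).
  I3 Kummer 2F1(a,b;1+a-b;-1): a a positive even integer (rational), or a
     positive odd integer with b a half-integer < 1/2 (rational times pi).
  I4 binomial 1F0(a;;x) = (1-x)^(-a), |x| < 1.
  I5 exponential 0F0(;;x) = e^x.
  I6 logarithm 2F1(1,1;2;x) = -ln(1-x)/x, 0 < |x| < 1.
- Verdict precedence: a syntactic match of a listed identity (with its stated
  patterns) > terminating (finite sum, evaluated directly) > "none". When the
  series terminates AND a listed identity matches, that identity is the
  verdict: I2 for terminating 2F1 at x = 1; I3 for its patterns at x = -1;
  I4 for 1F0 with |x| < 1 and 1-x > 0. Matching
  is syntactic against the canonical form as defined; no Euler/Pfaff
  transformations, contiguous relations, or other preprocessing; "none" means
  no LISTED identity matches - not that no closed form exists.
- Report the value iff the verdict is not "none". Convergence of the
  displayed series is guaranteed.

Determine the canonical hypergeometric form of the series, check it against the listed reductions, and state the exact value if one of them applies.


The series (x = 1/2) is 2F1: upper {1/4, 1/2}, lower {7/8}, prefactor -11/12. Verdict: none. A 2F1 with upper {1/4, 1/2} fits none of I1-I6 at x = 1/2; the sum runs forever.

First insight: x = (1/2) and (1)_k (prefactor -11/12) is k! itself.
Adjacent-term ratio: r(k) = (1/2) * (k+1/4) (k+1/2) / [(k+7/8) (k+1)] - rational in k, leading ratio (1/2); with t_0 = -11/12, classification follows.


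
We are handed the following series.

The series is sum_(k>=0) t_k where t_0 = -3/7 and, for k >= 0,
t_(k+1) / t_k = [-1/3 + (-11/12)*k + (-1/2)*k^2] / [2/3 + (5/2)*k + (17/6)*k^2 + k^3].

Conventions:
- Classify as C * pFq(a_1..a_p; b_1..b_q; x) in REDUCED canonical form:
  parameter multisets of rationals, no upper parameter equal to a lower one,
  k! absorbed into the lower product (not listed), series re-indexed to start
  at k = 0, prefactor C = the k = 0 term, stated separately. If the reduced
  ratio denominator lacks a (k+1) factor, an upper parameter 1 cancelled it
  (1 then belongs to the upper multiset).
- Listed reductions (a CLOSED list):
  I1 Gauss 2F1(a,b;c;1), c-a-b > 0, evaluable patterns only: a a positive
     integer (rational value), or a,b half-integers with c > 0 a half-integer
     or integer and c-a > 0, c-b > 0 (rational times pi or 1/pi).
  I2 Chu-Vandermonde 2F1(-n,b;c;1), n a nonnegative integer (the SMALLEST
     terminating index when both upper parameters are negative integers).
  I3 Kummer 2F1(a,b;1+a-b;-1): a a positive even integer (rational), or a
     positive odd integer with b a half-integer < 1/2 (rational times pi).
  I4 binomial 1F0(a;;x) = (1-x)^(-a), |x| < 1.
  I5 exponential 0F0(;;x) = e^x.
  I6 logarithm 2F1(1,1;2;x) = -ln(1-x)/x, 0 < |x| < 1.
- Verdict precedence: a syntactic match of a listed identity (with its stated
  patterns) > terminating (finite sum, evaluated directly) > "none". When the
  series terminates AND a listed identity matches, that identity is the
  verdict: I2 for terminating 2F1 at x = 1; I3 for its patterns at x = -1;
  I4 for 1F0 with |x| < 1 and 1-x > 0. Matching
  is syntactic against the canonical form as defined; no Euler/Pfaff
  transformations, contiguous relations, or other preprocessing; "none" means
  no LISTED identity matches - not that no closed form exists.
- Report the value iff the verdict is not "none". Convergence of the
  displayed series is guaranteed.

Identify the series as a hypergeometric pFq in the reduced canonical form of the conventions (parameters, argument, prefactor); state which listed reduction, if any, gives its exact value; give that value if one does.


First insight: x = (-1/2) and the parameter 4/3 appears in both the upper and lower lists and cancels (alongside the other common factor).
Step ratio: r(k) = (-1/2) * 1 / [(k+1)] - rational in k. x = (-1/2); t_0 = -3/7; negate the roots.

Reduced: x = -1/2, 0F0, upper = {-}, lower = {-}, C = -3/7. Verdict: this is exponential (I5) (the 0F0 exponential series at x = -1/2). Value: (-3/7) * e^(-1/2).


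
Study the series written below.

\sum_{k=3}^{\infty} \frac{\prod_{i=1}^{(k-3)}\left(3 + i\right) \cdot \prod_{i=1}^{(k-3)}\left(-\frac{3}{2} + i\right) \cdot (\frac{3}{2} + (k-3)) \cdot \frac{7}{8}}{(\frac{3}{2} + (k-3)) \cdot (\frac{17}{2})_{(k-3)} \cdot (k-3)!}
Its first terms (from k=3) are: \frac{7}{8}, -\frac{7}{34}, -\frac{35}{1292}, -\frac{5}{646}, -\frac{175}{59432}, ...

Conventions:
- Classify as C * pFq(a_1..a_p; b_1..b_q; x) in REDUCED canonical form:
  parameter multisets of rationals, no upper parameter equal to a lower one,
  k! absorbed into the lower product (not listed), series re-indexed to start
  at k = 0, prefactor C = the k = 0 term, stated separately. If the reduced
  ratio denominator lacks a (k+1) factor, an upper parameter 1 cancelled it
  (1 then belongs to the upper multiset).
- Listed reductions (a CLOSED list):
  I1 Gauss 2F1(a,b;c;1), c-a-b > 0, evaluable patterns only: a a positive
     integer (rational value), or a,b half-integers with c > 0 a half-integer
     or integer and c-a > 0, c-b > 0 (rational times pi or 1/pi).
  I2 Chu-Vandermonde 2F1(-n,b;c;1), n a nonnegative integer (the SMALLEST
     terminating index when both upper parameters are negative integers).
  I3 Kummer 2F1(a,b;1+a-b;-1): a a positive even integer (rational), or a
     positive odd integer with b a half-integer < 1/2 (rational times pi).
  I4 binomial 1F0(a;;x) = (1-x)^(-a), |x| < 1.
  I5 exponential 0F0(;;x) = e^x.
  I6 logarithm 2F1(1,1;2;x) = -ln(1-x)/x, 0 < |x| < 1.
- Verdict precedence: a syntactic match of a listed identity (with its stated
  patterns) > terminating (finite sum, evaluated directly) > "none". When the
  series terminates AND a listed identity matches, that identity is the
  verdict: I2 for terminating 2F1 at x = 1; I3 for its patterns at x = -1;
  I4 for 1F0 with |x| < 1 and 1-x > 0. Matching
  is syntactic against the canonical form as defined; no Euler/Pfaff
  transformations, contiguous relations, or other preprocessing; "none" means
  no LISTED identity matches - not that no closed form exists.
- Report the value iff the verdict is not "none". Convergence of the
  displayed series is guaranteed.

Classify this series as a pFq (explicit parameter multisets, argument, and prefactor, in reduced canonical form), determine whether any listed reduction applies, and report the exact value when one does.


At argument 1: a 2F1 with upper {-\frac{1}{2}, 4}, lower {\frac{17}{2}}, scaled by C = \frac{7}{8}. Verdict: this is Gauss (I1, integer-parameter pattern) (x = 1: the Gamma ratio telescopes since c-a-b = 5 > 0 and a = 4 in Z>0). Hence: \frac{1287}{2048}.

Key step: t_0 = \frac{7}{8} here, and striking the common factor k + 3/2 reduces the term (prefactor 7/8).
Step ratio: r(k) = 1 * (k-\frac{1}{2}) (k+4) / [(k+\frac{17}{2}) (k+1)] - rational; roots negated = parameters, x = 1, C = \frac{7}{8}.


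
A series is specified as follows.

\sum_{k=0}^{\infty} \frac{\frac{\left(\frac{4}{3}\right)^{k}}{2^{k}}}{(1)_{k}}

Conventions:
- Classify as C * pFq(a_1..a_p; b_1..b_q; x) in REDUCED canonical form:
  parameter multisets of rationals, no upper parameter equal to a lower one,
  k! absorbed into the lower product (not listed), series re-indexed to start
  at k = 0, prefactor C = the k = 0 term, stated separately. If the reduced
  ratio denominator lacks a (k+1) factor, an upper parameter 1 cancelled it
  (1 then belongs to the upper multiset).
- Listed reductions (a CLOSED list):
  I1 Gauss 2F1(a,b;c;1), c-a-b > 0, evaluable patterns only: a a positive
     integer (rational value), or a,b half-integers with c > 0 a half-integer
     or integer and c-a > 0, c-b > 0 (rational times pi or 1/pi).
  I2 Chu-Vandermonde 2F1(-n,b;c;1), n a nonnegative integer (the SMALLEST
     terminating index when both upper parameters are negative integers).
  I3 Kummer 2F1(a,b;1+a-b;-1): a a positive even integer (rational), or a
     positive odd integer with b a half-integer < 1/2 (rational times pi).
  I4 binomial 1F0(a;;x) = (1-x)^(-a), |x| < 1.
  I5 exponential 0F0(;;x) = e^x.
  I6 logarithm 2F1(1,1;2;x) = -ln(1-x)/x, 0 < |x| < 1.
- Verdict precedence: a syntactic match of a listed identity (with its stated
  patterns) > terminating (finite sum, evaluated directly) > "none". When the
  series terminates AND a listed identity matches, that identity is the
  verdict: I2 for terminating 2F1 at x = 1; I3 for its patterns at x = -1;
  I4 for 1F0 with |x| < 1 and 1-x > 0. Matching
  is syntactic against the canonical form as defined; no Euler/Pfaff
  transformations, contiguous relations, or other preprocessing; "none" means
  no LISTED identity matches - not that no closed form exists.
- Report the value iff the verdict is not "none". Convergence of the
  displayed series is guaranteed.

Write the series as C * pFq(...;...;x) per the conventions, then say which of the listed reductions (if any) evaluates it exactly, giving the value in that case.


This is 1 * 0F0(-; -; \frac{2}{3}) in reduced canonical form. Verdict at x = \frac{2}{3}: exponential (I5) matches (the 0F0 exponential series at x = \frac{2}{3}). Its exact value is e^{\frac{2}{3}}.

Key observation: x = \frac{2}{3} and the two k-th powers (prefactor 1) combine into one argument.
Ratio: r(k) = \frac{2}{3} * 1 / [(k+1)] - poly over poly, x = \frac{2}{3} from leading terms; C = 1 at k = 0.
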